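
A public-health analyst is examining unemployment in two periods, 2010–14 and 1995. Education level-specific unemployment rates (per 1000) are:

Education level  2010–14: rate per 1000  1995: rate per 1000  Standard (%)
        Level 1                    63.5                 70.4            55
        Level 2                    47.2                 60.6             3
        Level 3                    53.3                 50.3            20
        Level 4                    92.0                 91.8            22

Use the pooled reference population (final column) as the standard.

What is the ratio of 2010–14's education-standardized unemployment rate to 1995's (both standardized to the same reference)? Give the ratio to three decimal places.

Standard weights: 0.55, 0.03, 0.20, 0.22.
2010–14: 0.5500×63.5 + 0.0300×47.2 + 0.2000×53.3 + 0.2200×92.0 = 67.2410 per 1000.
1995: 0.5500×70.4 + 0.0300×60.6 + 0.2000×50.3 + 0.2200×91.8 = 70.7940 per 1000.
Ratio = 67.2410 ÷ 70.7940 = 0.94981.

0.950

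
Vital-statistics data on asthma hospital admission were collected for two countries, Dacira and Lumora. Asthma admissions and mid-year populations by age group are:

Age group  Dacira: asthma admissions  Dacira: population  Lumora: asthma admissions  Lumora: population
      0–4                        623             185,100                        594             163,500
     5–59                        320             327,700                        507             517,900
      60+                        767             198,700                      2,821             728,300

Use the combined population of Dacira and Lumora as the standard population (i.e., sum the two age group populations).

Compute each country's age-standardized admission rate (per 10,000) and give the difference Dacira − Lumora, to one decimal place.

Age-specific rates per 10,000 for Dacira: 33.66, 9.77, 38.60.
For Lumora: 36.33, 9.79, 38.73.
Combined standard total = 2,121,200; weights = 0.1643, 0.3986, 0.4370.
Dacira: 0.1643×33.66 + 0.3986×9.77 + 0.4370×38.60 = 26.2933 per 10,000.
Lumora: 0.1643×36.33 + 0.3986×9.79 + 0.4370×38.73 = 26.8005 per 10,000.
Difference = 26.2933 − 26.8005 = -0.5072.

-0.5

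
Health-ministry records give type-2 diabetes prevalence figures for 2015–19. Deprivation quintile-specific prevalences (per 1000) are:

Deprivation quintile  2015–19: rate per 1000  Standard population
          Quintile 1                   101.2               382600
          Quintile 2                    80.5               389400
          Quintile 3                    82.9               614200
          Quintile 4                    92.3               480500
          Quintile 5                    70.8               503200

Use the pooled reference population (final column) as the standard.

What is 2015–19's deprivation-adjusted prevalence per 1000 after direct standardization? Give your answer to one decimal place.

84.8

Standard total = 2369900; weights = 0.1614, 0.1643, 0.2592, 0.2028, 0.2123.
Standardized rate: 0.1614×101.2 + 0.1643×80.5 + 0.2592×82.9 + 0.2028×92.3 + 0.2123×70.8 = 84.7967 per 1000.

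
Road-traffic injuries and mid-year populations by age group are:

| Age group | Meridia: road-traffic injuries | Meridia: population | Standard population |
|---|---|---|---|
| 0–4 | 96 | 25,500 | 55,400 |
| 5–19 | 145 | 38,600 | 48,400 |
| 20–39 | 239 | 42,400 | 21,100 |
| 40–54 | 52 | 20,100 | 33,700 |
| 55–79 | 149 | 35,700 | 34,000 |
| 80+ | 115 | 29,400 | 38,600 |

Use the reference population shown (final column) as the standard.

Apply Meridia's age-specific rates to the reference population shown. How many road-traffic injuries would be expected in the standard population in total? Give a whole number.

889

Age-specific rates per 100,000 for Meridia: 376.47, 375.65, 563.68, 258.71, 417.37, 391.16.
Expected road-traffic injuries = Σ (standard pop × age-specific rate ÷ 100,000)
= 55,400×376.47/100,000 + 48,400×375.65/100,000 + 21,100×563.68/100,000 + 33,700×258.71/100,000 + 34,000×417.37/100,000 + 38,600×391.16/100,000
= 208.56 + 181.81 + 118.94 + 87.18 + 141.90 + 150.99 = 889.39.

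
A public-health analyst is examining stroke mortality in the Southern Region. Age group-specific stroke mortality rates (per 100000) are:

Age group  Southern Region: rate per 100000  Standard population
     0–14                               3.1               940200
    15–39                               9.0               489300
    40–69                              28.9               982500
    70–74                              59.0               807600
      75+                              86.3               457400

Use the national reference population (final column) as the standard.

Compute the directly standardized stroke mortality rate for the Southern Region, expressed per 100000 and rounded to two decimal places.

Standard total = 3677000; weights = 0.2557, 0.1331, 0.2672, 0.2196, 0.1244.
Standardized rate: 0.2557×3.1 + 0.1331×9.0 + 0.2672×28.9 + 0.2196×59.0 + 0.1244×86.3 = 33.4062 per 100000.

33.41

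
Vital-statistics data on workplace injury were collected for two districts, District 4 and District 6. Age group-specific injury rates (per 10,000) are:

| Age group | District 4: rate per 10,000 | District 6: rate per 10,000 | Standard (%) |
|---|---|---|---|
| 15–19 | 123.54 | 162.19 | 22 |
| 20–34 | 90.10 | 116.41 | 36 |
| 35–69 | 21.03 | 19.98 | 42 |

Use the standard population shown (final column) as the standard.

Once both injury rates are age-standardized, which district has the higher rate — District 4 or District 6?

District 6

Standard weights: 0.22, 0.36, 0.42.
District 4: 0.2200×123.54 + 0.3600×90.10 + 0.4200×21.03 = 68.4474 per 10,000.
District 6: 0.2200×162.19 + 0.3600×116.41 + 0.4200×19.98 = 85.9810 per 10,000.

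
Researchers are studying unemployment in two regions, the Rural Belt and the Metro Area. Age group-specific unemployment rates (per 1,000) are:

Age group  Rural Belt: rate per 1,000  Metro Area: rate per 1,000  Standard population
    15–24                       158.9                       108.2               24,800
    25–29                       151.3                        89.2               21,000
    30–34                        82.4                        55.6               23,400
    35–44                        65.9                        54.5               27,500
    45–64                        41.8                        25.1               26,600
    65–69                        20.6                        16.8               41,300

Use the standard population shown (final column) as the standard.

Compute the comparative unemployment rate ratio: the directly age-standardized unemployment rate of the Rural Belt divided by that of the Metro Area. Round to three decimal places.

1.471

Standard total = 164,600; weights = 0.1507, 0.1276, 0.1422, 0.1671, 0.1616, 0.2509.
The Rural Belt: 0.1507×158.9 + 0.1276×151.3 + 0.1422×82.4 + 0.1671×65.9 + 0.1616×41.8 + 0.2509×20.6 = 77.8924 per 1,000.
The Metro Area: 0.1507×108.2 + 0.1276×89.2 + 0.1422×55.6 + 0.1671×54.5 + 0.1616×25.1 + 0.2509×16.8 = 52.9639 per 1,000.
Ratio = 77.8924 ÷ 52.9639 = 1.47067.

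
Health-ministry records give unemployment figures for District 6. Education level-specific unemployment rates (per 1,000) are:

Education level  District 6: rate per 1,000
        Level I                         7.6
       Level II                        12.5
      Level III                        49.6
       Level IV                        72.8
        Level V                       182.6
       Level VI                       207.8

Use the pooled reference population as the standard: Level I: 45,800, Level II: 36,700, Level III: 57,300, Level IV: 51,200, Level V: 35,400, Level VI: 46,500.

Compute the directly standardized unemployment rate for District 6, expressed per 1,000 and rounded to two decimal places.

Standard total = 272,900; weights = 0.1678, 0.1345, 0.2100, 0.1876, 0.1297, 0.1704.
Standardized rate: 0.1678×7.6 + 0.1345×12.5 + 0.2100×49.6 + 0.1876×72.8 + 0.1297×182.6 + 0.1704×207.8 = 86.1232 per 1,000.

86.12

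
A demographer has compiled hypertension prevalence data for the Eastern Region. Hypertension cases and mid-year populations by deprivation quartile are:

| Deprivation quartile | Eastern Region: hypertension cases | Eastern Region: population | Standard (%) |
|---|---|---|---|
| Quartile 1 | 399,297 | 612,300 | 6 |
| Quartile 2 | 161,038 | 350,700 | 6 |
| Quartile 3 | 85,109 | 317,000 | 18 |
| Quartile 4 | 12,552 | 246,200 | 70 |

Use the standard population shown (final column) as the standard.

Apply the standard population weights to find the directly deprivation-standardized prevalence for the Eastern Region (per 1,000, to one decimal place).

150.7

Deprivation-specific rates per 1,000 for the Eastern Region: 652.126, 459.190, 268.483, 50.983.
Standard weights: 0.06, 0.06, 0.18, 0.70.
Standardized rate: 0.0600×652.126 + 0.0600×459.190 + 0.1800×268.483 + 0.7000×50.983 = 150.6939 per 1,000.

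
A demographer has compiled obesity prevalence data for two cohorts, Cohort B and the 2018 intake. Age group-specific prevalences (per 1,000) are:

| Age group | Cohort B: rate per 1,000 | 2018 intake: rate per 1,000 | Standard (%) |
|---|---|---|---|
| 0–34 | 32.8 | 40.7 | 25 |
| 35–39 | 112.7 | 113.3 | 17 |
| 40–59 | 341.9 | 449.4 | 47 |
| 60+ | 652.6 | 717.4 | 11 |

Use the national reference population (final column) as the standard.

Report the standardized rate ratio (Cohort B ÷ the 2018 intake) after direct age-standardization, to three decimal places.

0.813

Standard weights: 0.25, 0.17, 0.47, 0.11.
Cohort B: 0.2500×32.8 + 0.1700×112.7 + 0.4700×341.9 + 0.1100×652.6 = 259.8380 per 1,000.
The 2018 intake: 0.2500×40.7 + 0.1700×113.3 + 0.4700×449.4 + 0.1100×717.4 = 319.5680 per 1,000.
Ratio = 259.8380 ÷ 319.5680 = 0.81309.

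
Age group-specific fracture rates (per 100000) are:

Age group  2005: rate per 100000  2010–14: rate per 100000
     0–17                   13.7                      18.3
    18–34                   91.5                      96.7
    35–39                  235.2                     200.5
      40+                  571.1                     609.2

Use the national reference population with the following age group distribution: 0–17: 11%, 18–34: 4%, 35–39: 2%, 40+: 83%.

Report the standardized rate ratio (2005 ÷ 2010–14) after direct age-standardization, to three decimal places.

Standard weights: 0.11, 0.04, 0.02, 0.83.
2005: 0.1100×13.7 + 0.0400×91.5 + 0.0200×235.2 + 0.8300×571.1 = 483.8840 per 100000.
2010–14: 0.1100×18.3 + 0.0400×96.7 + 0.0200×200.5 + 0.8300×609.2 = 515.5270 per 100000.
Ratio = 483.8840 ÷ 515.5270 = 0.93862.

0.939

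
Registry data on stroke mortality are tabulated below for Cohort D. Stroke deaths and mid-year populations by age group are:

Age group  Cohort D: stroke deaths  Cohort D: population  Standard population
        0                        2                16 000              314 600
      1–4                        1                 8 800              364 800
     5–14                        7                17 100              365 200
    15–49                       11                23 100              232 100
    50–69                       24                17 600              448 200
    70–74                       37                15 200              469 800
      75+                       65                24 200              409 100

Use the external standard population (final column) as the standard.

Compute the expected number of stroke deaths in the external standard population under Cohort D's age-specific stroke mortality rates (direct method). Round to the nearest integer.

3194

Age-specific rates per 100 000 for Cohort D: 12.50, 11.36, 40.94, 47.62, 136.36, 243.42, 268.60.
Expected stroke deaths = Σ (standard pop × age-specific rate ÷ 100 000)
= 314 600×12.50/100 000 + 364 800×11.36/100 000 + 365 200×40.94/100 000 + 232 100×47.62/100 000 + 448 200×136.36/100 000 + 469 800×243.42/100 000 + 409 100×268.60/100 000
= 39.33 + 41.45 + 149.50 + 110.52 + 611.18 + 1143.59 + 1098.82 = 3194.40.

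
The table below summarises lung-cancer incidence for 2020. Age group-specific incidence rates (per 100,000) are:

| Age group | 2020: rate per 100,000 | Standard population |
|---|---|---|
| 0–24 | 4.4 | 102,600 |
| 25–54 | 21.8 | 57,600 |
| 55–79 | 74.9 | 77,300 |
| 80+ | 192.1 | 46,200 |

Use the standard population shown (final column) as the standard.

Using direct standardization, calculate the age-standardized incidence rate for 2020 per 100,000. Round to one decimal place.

57.7

Standard total = 283,700; weights = 0.3616, 0.2030, 0.2725, 0.1628.
Standardized rate: 0.3616×4.4 + 0.2030×21.8 + 0.2725×74.9 + 0.1628×192.1 = 57.7085 per 100,000.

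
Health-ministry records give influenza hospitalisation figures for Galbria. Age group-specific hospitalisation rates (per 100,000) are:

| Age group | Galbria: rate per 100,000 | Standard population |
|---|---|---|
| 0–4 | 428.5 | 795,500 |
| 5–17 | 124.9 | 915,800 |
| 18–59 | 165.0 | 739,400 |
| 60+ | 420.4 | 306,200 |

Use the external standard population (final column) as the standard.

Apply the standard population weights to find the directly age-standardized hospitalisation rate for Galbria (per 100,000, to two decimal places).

Standard total = 2,756,900; weights = 0.2885, 0.3322, 0.2682, 0.1111.
Standardized rate: 0.2885×428.5 + 0.3322×124.9 + 0.2682×165.0 + 0.1111×420.4 = 256.0784 per 100,000.

256.08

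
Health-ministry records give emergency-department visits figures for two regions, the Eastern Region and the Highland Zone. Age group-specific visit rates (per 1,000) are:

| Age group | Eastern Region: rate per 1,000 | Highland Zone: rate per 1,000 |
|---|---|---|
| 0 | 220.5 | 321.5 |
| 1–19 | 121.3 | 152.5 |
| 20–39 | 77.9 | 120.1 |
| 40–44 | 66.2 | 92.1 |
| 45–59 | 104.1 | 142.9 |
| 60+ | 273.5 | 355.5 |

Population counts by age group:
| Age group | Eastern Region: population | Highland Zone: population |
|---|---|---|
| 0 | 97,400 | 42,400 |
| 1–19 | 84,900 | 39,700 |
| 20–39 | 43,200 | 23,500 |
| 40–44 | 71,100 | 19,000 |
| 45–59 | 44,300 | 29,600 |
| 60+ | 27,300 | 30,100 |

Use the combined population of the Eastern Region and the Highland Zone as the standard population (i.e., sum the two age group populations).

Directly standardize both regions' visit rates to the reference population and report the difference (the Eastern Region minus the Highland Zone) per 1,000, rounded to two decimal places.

-55.62

Combined standard total = 552,500; weights = 0.2530, 0.2255, 0.1207, 0.1631, 0.1338, 0.1039.
The Eastern Region: 0.2530×220.5 + 0.2255×121.3 + 0.1207×77.9 + 0.1631×66.2 + 0.1338×104.1 + 0.1039×273.5 = 145.6875 per 1,000.
The Highland Zone: 0.2530×321.5 + 0.2255×152.5 + 0.1207×120.1 + 0.1631×92.1 + 0.1338×142.9 + 0.1039×355.5 = 201.3070 per 1,000.
Difference = 145.6875 − 201.3070 = -55.6195.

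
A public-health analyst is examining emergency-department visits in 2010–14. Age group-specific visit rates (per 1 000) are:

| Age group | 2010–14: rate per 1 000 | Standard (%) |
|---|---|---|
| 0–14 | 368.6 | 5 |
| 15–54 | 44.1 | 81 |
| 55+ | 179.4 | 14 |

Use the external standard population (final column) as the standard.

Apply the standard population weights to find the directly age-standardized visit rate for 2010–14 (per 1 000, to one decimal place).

79.3

Standard weights: 0.05, 0.81, 0.14.
Standardized rate: 0.0500×368.6 + 0.8100×44.1 + 0.1400×179.4 = 79.2670 per 1 000.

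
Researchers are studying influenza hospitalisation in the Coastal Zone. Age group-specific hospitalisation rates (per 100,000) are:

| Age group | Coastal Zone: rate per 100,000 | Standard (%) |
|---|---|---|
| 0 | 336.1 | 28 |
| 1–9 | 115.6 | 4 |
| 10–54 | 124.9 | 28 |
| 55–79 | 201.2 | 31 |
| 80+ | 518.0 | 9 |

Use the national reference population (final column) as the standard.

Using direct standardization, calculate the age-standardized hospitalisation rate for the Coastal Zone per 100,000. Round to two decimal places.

242.70

Standard weights: 0.28, 0.04, 0.28, 0.31, 0.09.
Standardized rate: 0.2800×336.1 + 0.0400×115.6 + 0.2800×124.9 + 0.3100×201.2 + 0.0900×518.0 = 242.6960 per 100,000.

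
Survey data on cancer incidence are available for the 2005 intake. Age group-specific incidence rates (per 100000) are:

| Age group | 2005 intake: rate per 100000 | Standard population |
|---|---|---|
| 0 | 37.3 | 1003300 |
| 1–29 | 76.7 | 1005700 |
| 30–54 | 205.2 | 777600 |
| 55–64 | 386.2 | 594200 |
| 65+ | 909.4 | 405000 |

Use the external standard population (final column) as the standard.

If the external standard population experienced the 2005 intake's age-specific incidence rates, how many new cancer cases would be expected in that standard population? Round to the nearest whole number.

8719

Expected new cancer cases = Σ (standard pop × age-specific rate ÷ 100000)
= 1003300×37.3/100000 + 1005700×76.7/100000 + 777600×205.2/100000 + 594200×386.2/100000 + 405000×909.4/100000
= 374.23 + 771.37 + 1595.64 + 2294.80 + 3683.07 = 8719.11.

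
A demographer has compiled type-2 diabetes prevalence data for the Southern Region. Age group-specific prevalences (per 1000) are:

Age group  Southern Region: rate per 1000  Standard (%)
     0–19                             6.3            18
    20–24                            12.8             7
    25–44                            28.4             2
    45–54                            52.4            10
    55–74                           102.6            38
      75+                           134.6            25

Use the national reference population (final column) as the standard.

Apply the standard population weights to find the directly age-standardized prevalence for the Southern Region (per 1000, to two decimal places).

80.48

Standard weights: 0.18, 0.07, 0.02, 0.10, 0.38, 0.25.
Standardized rate: 0.1800×6.3 + 0.0700×12.8 + 0.0200×28.4 + 0.1000×52.4 + 0.3800×102.6 + 0.2500×134.6 = 80.4760 per 1000.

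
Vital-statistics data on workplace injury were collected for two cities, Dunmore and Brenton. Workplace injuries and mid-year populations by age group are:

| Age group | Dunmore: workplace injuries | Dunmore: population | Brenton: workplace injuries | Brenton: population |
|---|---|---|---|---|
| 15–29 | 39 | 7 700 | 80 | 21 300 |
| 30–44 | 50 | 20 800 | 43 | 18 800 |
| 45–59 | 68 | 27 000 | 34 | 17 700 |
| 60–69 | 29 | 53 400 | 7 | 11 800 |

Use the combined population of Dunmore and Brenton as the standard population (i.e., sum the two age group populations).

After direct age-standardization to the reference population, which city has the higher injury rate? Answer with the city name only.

Age-specific rates per 10 000 for Dunmore: 50.65, 24.04, 25.19, 5.43.
For Brenton: 37.56, 22.87, 19.21, 5.93.
Combined standard total = 178 500; weights = 0.1625, 0.2218, 0.2504, 0.3653.
Dunmore: 0.1625×50.65 + 0.2218×24.04 + 0.2504×25.19 + 0.3653×5.43 = 21.8522 per 10 000.
Brenton: 0.1625×37.56 + 0.2218×22.87 + 0.2504×19.21 + 0.3653×5.93 = 18.1533 per 10 000.
The crude rates (17.08 vs 23.56) would put Brenton higher, but that reflects its age composition; once standardized to a common age structure, Dunmore has the higher underlying rate.

Dunmore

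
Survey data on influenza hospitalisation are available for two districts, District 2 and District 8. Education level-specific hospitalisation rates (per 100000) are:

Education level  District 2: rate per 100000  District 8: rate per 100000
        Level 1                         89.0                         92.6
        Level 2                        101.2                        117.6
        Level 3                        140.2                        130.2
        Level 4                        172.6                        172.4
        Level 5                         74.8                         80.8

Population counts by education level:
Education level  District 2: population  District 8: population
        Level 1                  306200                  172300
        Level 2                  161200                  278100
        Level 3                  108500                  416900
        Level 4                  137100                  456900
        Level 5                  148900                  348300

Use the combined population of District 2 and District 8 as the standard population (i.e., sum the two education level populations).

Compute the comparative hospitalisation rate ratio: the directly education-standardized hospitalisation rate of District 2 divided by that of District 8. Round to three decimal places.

Combined standard total = 2534400; weights = 0.1888, 0.1733, 0.2073, 0.2344, 0.1962.
District 2: 0.1888×89.0 + 0.1733×101.2 + 0.2073×140.2 + 0.2344×172.6 + 0.1962×74.8 = 118.5368 per 100000.
District 8: 0.1888×92.6 + 0.1733×117.6 + 0.2073×130.2 + 0.2344×172.4 + 0.1962×80.8 = 121.1163 per 100000.
Ratio = 118.5368 ÷ 121.1163 = 0.97870.

0.979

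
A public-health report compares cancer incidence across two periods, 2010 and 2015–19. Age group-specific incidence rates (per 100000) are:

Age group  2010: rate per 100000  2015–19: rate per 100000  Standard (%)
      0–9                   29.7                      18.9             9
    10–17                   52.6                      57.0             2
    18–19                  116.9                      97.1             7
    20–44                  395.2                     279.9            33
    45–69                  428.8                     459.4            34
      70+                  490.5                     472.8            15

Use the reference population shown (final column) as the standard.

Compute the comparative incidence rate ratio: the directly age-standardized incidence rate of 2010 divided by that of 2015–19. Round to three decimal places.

1.099

Standard weights: 0.09, 0.02, 0.07, 0.33, 0.34, 0.15.
2010: 0.0900×29.7 + 0.0200×52.6 + 0.0700×116.9 + 0.3300×395.2 + 0.3400×428.8 + 0.1500×490.5 = 361.6910 per 100000.
2015–19: 0.0900×18.9 + 0.0200×57.0 + 0.0700×97.1 + 0.3300×279.9 + 0.3400×459.4 + 0.1500×472.8 = 329.1210 per 100000.
Ratio = 361.6910 ÷ 329.1210 = 1.09896.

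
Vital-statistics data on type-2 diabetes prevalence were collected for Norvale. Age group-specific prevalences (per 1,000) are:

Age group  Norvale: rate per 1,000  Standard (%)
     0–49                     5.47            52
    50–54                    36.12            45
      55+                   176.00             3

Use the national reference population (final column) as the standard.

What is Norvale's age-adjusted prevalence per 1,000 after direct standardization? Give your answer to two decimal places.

Standard weights: 0.52, 0.45, 0.03.
Standardized rate: 0.5200×5.47 + 0.4500×36.12 + 0.0300×176.00 = 24.3784 per 1,000.

24.38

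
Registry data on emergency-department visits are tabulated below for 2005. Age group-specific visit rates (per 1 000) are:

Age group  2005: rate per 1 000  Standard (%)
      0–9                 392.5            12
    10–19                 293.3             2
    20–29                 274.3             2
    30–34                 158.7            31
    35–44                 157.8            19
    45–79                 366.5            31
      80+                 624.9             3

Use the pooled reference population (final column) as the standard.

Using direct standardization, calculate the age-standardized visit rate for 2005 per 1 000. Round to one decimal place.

Standard weights: 0.12, 0.02, 0.02, 0.31, 0.19, 0.31, 0.03.
Standardized rate: 0.1200×392.5 + 0.0200×293.3 + 0.0200×274.3 + 0.3100×158.7 + 0.1900×157.8 + 0.3100×366.5 + 0.0300×624.9 = 269.9930 per 1 000.

270.0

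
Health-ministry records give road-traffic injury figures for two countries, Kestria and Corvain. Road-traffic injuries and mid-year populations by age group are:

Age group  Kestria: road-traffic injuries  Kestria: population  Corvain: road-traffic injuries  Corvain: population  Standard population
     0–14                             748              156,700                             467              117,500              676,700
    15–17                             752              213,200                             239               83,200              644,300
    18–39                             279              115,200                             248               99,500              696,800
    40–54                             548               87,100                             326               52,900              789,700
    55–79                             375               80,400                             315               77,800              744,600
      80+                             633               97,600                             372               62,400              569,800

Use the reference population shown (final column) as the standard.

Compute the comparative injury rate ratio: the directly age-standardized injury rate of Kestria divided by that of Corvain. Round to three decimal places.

Age-specific rates per 100,000 for Kestria: 477.35, 352.72, 242.19, 629.16, 466.42, 648.57.
For Corvain: 397.45, 287.26, 249.25, 616.26, 404.88, 596.15.
Standard total = 4,121,900; weights = 0.1642, 0.1563, 0.1690, 0.1916, 0.1806, 0.1382.
Kestria: 0.1642×477.35 + 0.1563×352.72 + 0.1690×242.19 + 0.1916×629.16 + 0.1806×466.42 + 0.1382×648.57 = 468.8930 per 100,000.
Corvain: 0.1642×397.45 + 0.1563×287.26 + 0.1690×249.25 + 0.1916×616.26 + 0.1806×404.88 + 0.1382×596.15 = 425.9036 per 100,000.
Ratio = 468.8930 ÷ 425.9036 = 1.10094.

1.101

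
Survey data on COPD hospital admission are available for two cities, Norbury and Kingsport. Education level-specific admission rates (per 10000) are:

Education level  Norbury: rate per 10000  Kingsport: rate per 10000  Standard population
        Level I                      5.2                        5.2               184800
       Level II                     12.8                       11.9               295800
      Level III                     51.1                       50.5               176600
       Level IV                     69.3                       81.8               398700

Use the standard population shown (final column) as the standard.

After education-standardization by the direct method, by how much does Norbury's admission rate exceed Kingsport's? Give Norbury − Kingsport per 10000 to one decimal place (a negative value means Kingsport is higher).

Standard total = 1055900; weights = 0.1750, 0.2801, 0.1673, 0.3776.
Norbury: 0.1750×5.2 + 0.2801×12.8 + 0.1673×51.1 + 0.3776×69.3 = 39.2096 per 10000.
Kingsport: 0.1750×5.2 + 0.2801×11.9 + 0.1673×50.5 + 0.3776×81.8 = 43.5770 per 10000.
Difference = 39.2096 − 43.5770 = -4.3674.

-4.4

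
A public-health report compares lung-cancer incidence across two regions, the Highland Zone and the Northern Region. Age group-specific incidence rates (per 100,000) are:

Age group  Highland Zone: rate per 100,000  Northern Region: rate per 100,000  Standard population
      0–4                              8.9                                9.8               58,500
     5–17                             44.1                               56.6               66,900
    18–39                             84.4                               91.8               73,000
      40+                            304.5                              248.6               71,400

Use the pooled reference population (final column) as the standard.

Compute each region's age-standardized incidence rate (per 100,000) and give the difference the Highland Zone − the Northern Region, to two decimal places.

9.50

Standard total = 269,800; weights = 0.2168, 0.2480, 0.2706, 0.2646.
The Highland Zone: 0.2168×8.9 + 0.2480×44.1 + 0.2706×84.4 + 0.2646×304.5 = 116.2841 per 100,000.
The Northern Region: 0.2168×9.8 + 0.2480×56.6 + 0.2706×91.8 + 0.2646×248.6 = 106.7875 per 100,000.
Difference = 116.2841 − 106.7875 = 9.4965.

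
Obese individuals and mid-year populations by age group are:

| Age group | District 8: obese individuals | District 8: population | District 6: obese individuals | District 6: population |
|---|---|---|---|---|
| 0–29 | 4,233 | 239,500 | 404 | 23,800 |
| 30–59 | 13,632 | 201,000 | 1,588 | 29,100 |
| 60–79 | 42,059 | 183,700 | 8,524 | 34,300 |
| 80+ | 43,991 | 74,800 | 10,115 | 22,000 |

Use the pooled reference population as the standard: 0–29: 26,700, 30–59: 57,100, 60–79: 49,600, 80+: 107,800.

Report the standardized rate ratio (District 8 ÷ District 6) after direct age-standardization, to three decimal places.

Age-specific rates per 1,000 for District 8: 17.674, 67.821, 228.955, 588.115.
For District 6: 16.975, 54.570, 248.513, 459.773.
Standard total = 241,200; weights = 0.1107, 0.2367, 0.2056, 0.4469.
District 8: 0.1107×17.674 + 0.2367×67.821 + 0.2056×228.955 + 0.4469×588.115 = 327.9413 per 1,000.
District 6: 0.1107×16.975 + 0.2367×54.570 + 0.2056×248.513 + 0.4469×459.773 = 271.3887 per 1,000.
Ratio = 327.9413 ÷ 271.3887 = 1.20838.

1.208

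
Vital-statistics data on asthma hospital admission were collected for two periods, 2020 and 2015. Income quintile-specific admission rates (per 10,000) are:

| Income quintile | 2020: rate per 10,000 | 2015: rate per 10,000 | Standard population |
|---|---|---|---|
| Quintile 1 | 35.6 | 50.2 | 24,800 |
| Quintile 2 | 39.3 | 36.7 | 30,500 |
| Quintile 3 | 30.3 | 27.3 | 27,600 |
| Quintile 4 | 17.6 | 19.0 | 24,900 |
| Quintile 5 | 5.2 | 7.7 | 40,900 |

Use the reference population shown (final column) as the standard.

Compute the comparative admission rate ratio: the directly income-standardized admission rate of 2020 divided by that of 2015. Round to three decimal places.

Standard total = 148,700; weights = 0.1668, 0.2051, 0.1856, 0.1675, 0.2751.
2020: 0.1668×35.6 + 0.2051×39.3 + 0.1856×30.3 + 0.1675×17.6 + 0.2751×5.2 = 23.9995 per 10,000.
2015: 0.1668×50.2 + 0.2051×36.7 + 0.1856×27.3 + 0.1675×19.0 + 0.2751×7.7 = 26.2664 per 10,000.
Ratio = 23.9995 ÷ 26.2664 = 0.91370.

0.914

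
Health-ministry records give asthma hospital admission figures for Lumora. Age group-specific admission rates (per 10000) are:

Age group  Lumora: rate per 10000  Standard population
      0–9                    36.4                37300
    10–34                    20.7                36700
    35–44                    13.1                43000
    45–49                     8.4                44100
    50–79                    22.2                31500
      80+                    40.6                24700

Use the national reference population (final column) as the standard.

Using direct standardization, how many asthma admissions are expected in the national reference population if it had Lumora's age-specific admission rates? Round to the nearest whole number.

Expected asthma admissions = Σ (standard pop × age-specific rate ÷ 10000)
= 37300×36.4/10000 + 36700×20.7/10000 + 43000×13.1/10000 + 44100×8.4/10000 + 31500×22.2/10000 + 24700×40.6/10000
= 135.77 + 75.97 + 56.33 + 37.04 + 69.93 + 100.28 = 475.33.

475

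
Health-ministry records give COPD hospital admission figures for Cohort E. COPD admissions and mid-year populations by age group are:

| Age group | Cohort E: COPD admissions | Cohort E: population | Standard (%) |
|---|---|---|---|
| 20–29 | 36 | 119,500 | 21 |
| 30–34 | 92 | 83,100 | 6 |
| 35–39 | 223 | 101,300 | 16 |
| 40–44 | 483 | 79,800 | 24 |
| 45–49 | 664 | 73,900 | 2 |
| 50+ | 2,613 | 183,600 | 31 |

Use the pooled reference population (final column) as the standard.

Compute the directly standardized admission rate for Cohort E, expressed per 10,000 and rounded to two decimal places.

Age-specific rates per 10,000 for Cohort E: 3.01, 11.07, 22.01, 60.53, 89.85, 142.32.
Standard weights: 0.21, 0.06, 0.16, 0.24, 0.02, 0.31.
Standardized rate: 0.2100×3.01 + 0.0600×11.07 + 0.1600×22.01 + 0.2400×60.53 + 0.0200×89.85 + 0.3100×142.32 = 65.2617 per 10,000.

65.26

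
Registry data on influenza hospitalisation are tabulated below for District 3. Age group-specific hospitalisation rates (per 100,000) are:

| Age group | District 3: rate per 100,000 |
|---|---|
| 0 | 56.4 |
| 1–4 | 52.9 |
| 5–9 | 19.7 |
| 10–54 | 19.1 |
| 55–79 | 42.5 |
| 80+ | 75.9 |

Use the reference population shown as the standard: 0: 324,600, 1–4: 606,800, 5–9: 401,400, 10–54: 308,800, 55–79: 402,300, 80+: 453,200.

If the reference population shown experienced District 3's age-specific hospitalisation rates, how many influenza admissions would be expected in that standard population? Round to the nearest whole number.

Expected influenza admissions = Σ (standard pop × age-specific rate ÷ 100,000)
= 324,600×56.4/100,000 + 606,800×52.9/100,000 + 401,400×19.7/100,000 + 308,800×19.1/100,000 + 402,300×42.5/100,000 + 453,200×75.9/100,000
= 183.07 + 321.00 + 79.08 + 58.98 + 170.98 + 343.98 = 1157.08.

1157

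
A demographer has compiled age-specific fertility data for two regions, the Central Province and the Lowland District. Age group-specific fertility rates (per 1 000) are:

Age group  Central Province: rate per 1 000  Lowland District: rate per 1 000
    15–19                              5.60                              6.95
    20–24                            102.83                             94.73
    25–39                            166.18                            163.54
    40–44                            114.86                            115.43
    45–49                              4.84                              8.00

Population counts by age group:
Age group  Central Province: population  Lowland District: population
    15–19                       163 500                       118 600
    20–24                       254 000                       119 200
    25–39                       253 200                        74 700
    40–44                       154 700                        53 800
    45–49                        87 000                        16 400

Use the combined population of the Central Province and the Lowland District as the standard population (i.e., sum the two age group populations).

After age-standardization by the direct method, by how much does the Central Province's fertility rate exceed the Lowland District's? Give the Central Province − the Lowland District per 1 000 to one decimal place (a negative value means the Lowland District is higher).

Combined standard total = 1 295 100; weights = 0.2178, 0.2882, 0.2532, 0.1610, 0.0798.
The Central Province: 0.2178×5.60 + 0.2882×102.83 + 0.2532×166.18 + 0.1610×114.86 + 0.0798×4.84 = 91.8038 per 1 000.
The Lowland District: 0.2178×6.95 + 0.2882×94.73 + 0.2532×163.54 + 0.1610×115.43 + 0.0798×8.00 = 89.4394 per 1 000.
Difference = 91.8038 − 89.4394 = 2.3644.

2.4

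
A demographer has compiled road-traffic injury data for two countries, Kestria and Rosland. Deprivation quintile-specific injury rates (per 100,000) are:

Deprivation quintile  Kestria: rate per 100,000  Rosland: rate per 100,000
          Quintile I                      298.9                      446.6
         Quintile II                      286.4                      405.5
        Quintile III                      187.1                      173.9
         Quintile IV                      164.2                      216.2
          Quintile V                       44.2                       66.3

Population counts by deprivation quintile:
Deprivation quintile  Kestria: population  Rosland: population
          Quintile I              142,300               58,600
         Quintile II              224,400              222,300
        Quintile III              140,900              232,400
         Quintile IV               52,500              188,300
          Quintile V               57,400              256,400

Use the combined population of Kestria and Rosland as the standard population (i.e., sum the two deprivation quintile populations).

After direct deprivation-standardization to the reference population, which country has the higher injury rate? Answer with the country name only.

Combined standard total = 1,575,500; weights = 0.1275, 0.2835, 0.2369, 0.1528, 0.1992.
Kestria: 0.1275×298.9 + 0.2835×286.4 + 0.2369×187.1 + 0.1528×164.2 + 0.1992×44.2 = 197.5485 per 100,000.
Rosland: 0.1275×446.6 + 0.2835×405.5 + 0.2369×173.9 + 0.1528×216.2 + 0.1992×66.3 = 259.3726 per 100,000.
The crude rates (233.72 vs 223.84) would put Kestria higher, but that reflects its deprivation composition; once standardized to a common deprivation structure, Rosland has the higher underlying rate.

Rosland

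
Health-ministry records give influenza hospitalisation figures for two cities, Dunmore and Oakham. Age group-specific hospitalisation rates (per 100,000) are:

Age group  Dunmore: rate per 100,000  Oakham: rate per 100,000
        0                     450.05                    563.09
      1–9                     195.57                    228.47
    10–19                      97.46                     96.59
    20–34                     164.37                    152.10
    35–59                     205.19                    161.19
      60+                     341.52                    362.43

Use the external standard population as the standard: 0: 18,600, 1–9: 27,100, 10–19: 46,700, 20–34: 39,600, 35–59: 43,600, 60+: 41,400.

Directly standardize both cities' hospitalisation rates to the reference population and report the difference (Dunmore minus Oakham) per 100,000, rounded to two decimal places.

-6.52

Standard total = 217,000; weights = 0.0857, 0.1249, 0.2152, 0.1825, 0.2009, 0.1908.
Dunmore: 0.0857×450.05 + 0.1249×195.57 + 0.2152×97.46 + 0.1825×164.37 + 0.2009×205.19 + 0.1908×341.52 = 220.3526 per 100,000.
Oakham: 0.0857×563.09 + 0.1249×228.47 + 0.2152×96.59 + 0.1825×152.10 + 0.2009×161.19 + 0.1908×362.43 = 226.8729 per 100,000.
Difference = 220.3526 − 226.8729 = -6.5202.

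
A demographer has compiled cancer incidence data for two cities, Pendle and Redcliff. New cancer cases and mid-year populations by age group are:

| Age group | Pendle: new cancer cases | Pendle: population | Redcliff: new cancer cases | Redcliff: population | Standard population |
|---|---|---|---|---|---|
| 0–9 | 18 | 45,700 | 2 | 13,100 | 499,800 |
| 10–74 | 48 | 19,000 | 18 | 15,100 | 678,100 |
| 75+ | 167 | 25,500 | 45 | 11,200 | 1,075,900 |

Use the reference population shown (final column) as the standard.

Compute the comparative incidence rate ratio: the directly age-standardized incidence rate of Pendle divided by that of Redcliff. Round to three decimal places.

1.720

Age-specific rates per 100,000 for Pendle: 39.39, 252.63, 654.90.
For Redcliff: 15.27, 119.21, 401.79.
Standard total = 2,253,800; weights = 0.2218, 0.3009, 0.4774.
Pendle: 0.2218×39.39 + 0.3009×252.63 + 0.4774×654.90 = 397.3752 per 100,000.
Redcliff: 0.2218×15.27 + 0.3009×119.21 + 0.4774×401.79 = 231.0520 per 100,000.
Ratio = 397.3752 ÷ 231.0520 = 1.71985.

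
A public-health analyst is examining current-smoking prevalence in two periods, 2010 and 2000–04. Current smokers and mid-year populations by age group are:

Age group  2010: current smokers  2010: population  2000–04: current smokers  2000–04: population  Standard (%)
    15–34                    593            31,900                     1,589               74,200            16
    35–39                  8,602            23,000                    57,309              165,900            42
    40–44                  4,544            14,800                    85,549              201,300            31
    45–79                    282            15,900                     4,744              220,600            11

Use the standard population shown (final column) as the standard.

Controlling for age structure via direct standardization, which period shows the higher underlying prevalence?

2000–04

Age-specific rates per 1,000 for 2010: 18.589, 374.000, 307.027, 17.736.
For 2000–04: 21.415, 345.443, 424.983, 21.505.
Standard weights: 0.16, 0.42, 0.31, 0.11.
2010: 0.1600×18.589 + 0.4200×374.000 + 0.3100×307.027 + 0.1100×17.736 = 257.1836 per 1,000.
2000–04: 0.1600×21.415 + 0.4200×345.443 + 0.3100×424.983 + 0.1100×21.505 = 282.6226 per 1,000.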